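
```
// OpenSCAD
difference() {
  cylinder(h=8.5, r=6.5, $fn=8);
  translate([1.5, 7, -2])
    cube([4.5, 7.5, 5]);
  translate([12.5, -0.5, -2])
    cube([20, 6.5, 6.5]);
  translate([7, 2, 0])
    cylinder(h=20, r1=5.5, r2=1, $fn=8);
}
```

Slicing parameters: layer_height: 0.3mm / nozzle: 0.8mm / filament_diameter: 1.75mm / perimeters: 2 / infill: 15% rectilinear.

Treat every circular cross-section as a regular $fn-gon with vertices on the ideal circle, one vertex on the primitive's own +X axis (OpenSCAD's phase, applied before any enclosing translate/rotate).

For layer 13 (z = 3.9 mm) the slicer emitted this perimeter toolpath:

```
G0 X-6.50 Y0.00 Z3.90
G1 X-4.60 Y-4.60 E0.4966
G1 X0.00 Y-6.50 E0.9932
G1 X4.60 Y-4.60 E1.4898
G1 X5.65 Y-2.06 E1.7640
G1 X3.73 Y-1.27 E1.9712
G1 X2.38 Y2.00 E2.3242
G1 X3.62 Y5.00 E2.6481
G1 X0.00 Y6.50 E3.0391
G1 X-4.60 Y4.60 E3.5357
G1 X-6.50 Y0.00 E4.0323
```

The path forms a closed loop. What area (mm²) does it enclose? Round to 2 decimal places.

Apply the shoelace formula to the sequence of (X, Y) vertices; enclosed area = 102.60 mm².

102.60 mm²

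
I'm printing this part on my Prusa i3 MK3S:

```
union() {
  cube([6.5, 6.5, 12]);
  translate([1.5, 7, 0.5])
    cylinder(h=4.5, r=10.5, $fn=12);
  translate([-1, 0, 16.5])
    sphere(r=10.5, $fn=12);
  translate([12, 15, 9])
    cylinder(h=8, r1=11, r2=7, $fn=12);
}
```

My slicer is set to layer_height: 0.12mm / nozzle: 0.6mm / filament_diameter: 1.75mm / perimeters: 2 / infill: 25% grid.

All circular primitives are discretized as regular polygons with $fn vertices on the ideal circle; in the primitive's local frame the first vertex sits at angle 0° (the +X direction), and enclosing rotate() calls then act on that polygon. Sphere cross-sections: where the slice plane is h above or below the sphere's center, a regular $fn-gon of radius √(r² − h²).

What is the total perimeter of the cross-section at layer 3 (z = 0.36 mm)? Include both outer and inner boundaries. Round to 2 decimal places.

At z = 0.36 mm: the 6.5×6.5 cube contributes its full rectangle (perimeter 26.00 mm); the cylinder at (1.5, 7) is not intersected at this z (z outside [0.5, 5]); the sphere at (-1, 0) does not reach this height (|z−center|=16.140 > r=10.5); the cone at (12, 15) is not intersected at this z (z outside [9, 17]); Taking the union: only the 6.5×6.5 cube is present, so the union is just that shape — boundary = 26.00 mm. Overall, the cross-section is a single solid region. Total boundary length (outer) = 26.00 mm.

26.00 mm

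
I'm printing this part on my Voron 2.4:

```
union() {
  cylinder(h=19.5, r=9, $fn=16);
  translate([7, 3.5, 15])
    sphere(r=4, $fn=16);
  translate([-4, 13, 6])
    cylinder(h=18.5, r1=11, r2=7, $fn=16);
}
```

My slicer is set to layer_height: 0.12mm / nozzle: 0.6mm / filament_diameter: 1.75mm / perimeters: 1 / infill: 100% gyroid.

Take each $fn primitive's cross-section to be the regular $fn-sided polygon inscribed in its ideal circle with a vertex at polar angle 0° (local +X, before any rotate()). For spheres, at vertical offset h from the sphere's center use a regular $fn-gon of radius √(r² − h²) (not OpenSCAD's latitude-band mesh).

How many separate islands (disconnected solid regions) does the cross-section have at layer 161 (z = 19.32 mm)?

1

At z = 19.32 mm: the cylinder: section is a regular 16-gon, circumradius r=9; the sphere at (7, 3.5) is absent (|z−center|=4.320 > r=4); the cone at (-4, 13) contributes a regular 16-gon of circumradius 8.120 (interpolated between r1=11 and r2=7 at t=0.720); Combining (union): the regions partially overlap (shared area 22.48 mm²), so overlapping operands fuse into one piece — 1 connected region. Overall, the cross-section is a single solid region. Island count = 1.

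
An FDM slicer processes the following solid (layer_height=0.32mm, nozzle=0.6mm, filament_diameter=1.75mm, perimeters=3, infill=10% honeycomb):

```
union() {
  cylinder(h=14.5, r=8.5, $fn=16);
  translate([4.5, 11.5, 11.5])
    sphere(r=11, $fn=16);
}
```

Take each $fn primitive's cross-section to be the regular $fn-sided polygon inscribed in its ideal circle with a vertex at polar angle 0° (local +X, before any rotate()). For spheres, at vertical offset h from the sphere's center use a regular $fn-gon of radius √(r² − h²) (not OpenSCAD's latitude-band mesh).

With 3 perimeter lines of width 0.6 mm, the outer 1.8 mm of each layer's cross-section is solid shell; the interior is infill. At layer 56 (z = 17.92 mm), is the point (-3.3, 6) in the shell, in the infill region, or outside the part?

outside

At z = 17.92 mm: the cylinder is absent (z outside [0, 14.5]); the sphere at (4.5, 11.5): section is a regular 16-gon, circumradius = √(r²−h²) = √(11²−6.42²) = 8.932; Taking the union: only the r=11 sphere at (4.5, 11.5) is present, so the union is just that shape — 1 connected region. Overall, the cross-section is a single solid region. The nearest boundary edge runs (-3.75, 8.08)→(-1.82, 5.18); distance from the point to it = 0.78 mm. The point is not inside any of the regions above, so it lies outside the cross-section (0.78 mm from the nearest boundary).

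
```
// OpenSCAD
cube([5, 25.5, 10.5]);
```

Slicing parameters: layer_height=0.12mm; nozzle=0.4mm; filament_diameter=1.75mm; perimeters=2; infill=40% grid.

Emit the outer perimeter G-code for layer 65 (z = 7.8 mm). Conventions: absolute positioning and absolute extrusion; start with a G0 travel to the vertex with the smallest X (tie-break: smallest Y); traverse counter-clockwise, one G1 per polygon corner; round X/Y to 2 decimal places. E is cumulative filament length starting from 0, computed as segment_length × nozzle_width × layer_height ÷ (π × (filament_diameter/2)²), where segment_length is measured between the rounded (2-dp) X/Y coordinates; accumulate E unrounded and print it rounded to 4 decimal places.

At z = 7.8 mm: the cube (footprint 5×25.5) is included at this height. The outline is a single polygon with 4 vertices. Extrusion per mm of travel: 0.4 × 0.12 / (π × 0.875²) = 0.019956. Accumulating E over each segment gives final E = 1.2173.

G0 X0.00 Y0.00 Z7.80
G1 X5.00 Y0.00 E0.0998
G1 X5.00 Y25.50 E0.6087
G1 X0.00 Y25.50 E0.7084
G1 X0.00 Y0.00 E1.2173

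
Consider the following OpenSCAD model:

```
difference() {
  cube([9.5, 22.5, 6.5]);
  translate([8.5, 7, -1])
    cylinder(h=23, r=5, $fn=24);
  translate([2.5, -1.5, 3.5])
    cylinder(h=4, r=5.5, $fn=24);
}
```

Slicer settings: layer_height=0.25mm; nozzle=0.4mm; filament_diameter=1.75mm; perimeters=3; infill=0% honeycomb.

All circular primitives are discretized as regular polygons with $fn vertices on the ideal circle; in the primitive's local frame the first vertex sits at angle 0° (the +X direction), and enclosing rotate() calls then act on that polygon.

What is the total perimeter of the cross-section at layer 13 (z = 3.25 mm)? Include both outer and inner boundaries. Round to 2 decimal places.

71.94 mm

At z = 3.25 mm: the cube is present — its section is the full 9.5×22.5 rectangle (perimeter 64.00 mm); the r=5 cylinder at (8.5, 7) contributes a regular 24-gon of circumradius 5 (perimeter = 2·24·5.000·sin(180°/24) = 31.33 mm); the cylinder at (2.5, -1.5) does not reach this height (z outside [3.5, 7.5]); After the difference (first − rest): starting from the 9.5×22.5 cube, the r=5 cylinder at (8.5, 7) partially overlaps it — only the 48.69 mm² overlap (of its 77.65 mm²) is removed, clipping the outline — boundary = 71.94 mm. Overall, the cross-section is a single solid region. Total boundary length (outer) = 71.94 mm.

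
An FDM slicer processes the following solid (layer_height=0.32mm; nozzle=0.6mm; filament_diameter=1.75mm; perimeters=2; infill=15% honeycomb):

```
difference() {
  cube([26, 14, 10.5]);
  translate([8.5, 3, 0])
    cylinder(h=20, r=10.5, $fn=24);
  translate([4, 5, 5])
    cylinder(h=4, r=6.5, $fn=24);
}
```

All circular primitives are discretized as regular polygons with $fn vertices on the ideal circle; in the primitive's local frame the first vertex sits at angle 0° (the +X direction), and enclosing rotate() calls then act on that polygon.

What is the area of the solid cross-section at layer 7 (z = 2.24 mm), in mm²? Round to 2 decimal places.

144.40 mm²

At z = 2.24 mm: the cube is present — its section is the full 26×14 rectangle (area 364.00 mm²); the r=10.5 cylinder at (8.5, 3) gives a regular 24-gon of circumradius 10.5 (constant along its height) (area = (24/2)·10.500²·sin(360°/24) = 342.42 mm²); the cylinder at (4, 5) does not reach this height (z outside [5, 9]); After the difference (first − rest): starting from the 26×14 cube (364.00 mm²), the r=10.5 cylinder at (8.5, 3) partially overlaps it — only the 219.60 mm² overlap (of its 342.42 mm²) is removed, clipping the outline — area = 144.40 mm². Overall, the cross-section is a single solid region. Net area = 144.40 mm².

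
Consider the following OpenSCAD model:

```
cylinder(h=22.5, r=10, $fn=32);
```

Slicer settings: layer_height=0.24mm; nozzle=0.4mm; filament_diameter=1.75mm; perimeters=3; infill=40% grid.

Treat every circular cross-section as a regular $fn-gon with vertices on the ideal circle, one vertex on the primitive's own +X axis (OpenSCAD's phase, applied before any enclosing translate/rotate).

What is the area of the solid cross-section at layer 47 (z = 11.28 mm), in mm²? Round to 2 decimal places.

312.14 mm²

At z = 11.28 mm: the r=10 cylinder contributes a regular 32-gon of circumradius 10 (area = (32/2)·10.000²·sin(360°/32) = 312.14 mm²). Overall, the cross-section is a single solid region. Net area = 312.14 mm².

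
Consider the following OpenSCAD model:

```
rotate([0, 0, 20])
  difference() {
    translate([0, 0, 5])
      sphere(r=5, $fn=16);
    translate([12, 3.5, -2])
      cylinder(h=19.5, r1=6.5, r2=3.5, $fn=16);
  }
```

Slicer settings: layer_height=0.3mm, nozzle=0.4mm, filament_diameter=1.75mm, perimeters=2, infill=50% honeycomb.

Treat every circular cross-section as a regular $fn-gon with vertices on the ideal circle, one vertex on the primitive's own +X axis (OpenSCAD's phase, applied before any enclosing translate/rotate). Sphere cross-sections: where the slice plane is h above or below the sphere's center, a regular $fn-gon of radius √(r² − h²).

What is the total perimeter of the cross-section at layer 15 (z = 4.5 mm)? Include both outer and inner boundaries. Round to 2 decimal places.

31.06 mm

At z = 4.5 mm: the r=5 sphere contributes a regular 16-gon of circumradius √(5²−0.5²) = 4.975 (perimeter = 2·16·4.975·sin(180°/16) = 31.06 mm); the cone at (12, 3.5) contributes a regular 16-gon of circumradius 5.500 (interpolated between r1=6.5 and r2=3.5 at t=0.333) (perimeter = 2·16·5.500·sin(180°/16) = 34.34 mm); Subtracting the remaining from the first: starting from the r=5 sphere, the cone at (12, 3.5) misses the remaining region (no effect) — boundary = 31.06 mm; (rotated 20° about Z; rotation is an isometry so areas/perimeters/island counts are preserved). Overall, the cross-section is a single solid region. Total boundary length (outer) = 31.06 mm.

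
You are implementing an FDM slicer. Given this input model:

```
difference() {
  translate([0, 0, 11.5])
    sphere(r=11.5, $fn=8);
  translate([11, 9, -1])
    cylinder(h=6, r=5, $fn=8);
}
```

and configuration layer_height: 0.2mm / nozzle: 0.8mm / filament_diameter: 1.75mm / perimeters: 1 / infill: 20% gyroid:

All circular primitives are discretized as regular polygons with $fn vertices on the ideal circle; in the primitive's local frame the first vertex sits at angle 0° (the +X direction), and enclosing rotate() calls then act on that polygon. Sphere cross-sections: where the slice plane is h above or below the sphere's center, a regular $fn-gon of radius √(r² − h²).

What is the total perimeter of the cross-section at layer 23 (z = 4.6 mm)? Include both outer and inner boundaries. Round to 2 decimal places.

At z = 4.6 mm: the r=11.5 sphere contributes a regular 8-gon of circumradius √(11.5²−6.9²) = 9.200 (perimeter = 2·8·9.200·sin(180°/8) = 56.33 mm); the r=5 cylinder at (11, 9) contributes a regular 8-gon of circumradius 5 (perimeter = 2·8·5.000·sin(180°/8) = 30.61 mm); After the difference (first − rest): starting from the r=11.5 sphere, the r=5 cylinder at (11, 9) misses the remaining region (no effect) — boundary = 56.33 mm. Overall, the cross-section is a single solid region. Total boundary length (outer) = 56.33 mm.

56.33 mm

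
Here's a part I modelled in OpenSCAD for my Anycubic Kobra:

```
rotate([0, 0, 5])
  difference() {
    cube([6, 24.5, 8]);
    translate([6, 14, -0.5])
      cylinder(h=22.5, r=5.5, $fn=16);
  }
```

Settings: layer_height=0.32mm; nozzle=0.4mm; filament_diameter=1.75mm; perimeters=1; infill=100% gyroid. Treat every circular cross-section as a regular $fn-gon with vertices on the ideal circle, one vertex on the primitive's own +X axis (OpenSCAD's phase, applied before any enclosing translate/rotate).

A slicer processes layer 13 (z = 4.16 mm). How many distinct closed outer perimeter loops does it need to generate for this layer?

1

At z = 4.16 mm: the 6×24.5 cube contributes its full rectangle; the r=5.5 cylinder at (6, 14) gives a regular 16-gon of circumradius 5.5 (constant along its height); After the difference (first − rest): starting from the 6×24.5 cube, the r=5.5 cylinder at (6, 14) partially overlaps it — only the 46.30 mm² overlap (of its 92.61 mm²) is removed, clipping the outline — 1 connected region; (rotated 5° about Z; rotation is an isometry so areas/perimeters/island counts are preserved). The result has 1 disconnected region.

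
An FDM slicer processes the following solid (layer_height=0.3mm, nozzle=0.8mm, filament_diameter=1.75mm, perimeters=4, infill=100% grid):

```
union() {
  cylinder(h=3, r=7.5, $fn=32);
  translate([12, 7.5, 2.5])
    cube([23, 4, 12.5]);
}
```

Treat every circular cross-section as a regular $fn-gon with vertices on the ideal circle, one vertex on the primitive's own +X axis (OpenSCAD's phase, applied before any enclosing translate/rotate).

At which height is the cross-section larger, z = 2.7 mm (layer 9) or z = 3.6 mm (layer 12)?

layer 9 (z = 2.7 mm)

Layer 9 (z = 2.7): the r=7.5 cylinder gives a regular 32-gon of circumradius 7.5 (constant along its height) (area = (32/2)·7.500²·sin(360°/32) = 175.58 mm²); the cube at (12, 7.5) (footprint 23×4) is included at this height (area 92.00 mm²); Merging all regions: the 2 present regions are separate (no shared area or edge), so areas and boundary lengths simply add and each stays a separate island — area = 267.58 mm². So its area = 267.58 mm². Layer 12 (z = 3.6): the cylinder does not reach this height (z outside [0, 3]); the cube at (12, 7.5) is present — its section is the full 23×4 rectangle (area 92.00 mm²); Taking the union: only the 23×4 cube at (12, 7.5) is present, so the union is just that shape — area = 92.00 mm². So its area = 92.00 mm². Layer 9 is larger (267.58 vs 92.00 mm²).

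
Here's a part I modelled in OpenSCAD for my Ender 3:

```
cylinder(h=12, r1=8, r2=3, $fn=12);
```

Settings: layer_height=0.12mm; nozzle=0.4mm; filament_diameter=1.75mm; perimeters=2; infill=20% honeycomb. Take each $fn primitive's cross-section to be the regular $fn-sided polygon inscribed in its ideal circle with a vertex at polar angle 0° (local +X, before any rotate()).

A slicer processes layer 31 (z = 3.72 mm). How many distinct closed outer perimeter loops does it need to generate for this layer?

1

At z = 3.72 mm: the cone contributes a regular 12-gon of circumradius 6.450 (interpolated between r1=8 and r2=3 at t=0.310). The result has 1 disconnected region.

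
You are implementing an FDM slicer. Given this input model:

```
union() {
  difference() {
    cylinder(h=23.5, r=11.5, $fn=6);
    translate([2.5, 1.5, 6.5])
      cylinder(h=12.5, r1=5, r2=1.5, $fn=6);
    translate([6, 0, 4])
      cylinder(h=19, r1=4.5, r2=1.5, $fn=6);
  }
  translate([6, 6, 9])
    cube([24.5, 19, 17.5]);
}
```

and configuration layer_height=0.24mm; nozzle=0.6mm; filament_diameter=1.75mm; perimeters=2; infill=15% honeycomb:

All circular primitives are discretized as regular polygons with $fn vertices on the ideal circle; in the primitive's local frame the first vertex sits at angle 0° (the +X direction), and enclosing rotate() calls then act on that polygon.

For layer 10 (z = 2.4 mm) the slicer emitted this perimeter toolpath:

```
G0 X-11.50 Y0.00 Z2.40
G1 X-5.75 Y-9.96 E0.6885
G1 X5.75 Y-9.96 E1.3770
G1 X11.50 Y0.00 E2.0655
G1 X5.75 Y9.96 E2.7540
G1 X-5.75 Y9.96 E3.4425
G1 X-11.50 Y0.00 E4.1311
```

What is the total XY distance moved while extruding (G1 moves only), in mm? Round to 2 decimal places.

Sum the Euclidean lengths of each G1 segment: total = 69.00 mm.

69.00 mm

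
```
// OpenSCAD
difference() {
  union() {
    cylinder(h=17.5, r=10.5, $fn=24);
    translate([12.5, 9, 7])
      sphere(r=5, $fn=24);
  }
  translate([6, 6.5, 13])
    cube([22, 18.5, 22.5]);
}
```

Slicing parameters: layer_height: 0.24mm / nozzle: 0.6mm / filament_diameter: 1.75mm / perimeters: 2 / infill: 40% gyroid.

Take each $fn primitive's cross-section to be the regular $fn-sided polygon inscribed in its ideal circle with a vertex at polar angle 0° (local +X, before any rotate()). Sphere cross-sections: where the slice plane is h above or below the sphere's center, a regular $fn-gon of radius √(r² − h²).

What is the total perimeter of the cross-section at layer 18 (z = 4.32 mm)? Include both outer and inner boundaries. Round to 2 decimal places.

At z = 4.32 mm: the r=10.5 cylinder contributes a regular 24-gon of circumradius 10.5 (perimeter = 2·24·10.500·sin(180°/24) = 65.79 mm); the r=5 sphere at (12.5, 9) contributes a regular 24-gon of circumradius √(5²−2.68²) = 4.221 (perimeter = 2·24·4.221·sin(180°/24) = 26.45 mm); Merging all regions: the 2 present regions are separate (no shared area or edge), so areas and boundary lengths simply add and each stays a separate island — boundary = 92.23 mm; the cube at (6, 6.5) is absent (z outside [13, 35.5]); After the difference (first − rest): none of the subtracted shapes is present at this height, so that combined region is unchanged — boundary = 92.23 mm. Overall, the cross-section has 2 separate islands. Total boundary length (outer) = 92.23 mm.

92.23 mm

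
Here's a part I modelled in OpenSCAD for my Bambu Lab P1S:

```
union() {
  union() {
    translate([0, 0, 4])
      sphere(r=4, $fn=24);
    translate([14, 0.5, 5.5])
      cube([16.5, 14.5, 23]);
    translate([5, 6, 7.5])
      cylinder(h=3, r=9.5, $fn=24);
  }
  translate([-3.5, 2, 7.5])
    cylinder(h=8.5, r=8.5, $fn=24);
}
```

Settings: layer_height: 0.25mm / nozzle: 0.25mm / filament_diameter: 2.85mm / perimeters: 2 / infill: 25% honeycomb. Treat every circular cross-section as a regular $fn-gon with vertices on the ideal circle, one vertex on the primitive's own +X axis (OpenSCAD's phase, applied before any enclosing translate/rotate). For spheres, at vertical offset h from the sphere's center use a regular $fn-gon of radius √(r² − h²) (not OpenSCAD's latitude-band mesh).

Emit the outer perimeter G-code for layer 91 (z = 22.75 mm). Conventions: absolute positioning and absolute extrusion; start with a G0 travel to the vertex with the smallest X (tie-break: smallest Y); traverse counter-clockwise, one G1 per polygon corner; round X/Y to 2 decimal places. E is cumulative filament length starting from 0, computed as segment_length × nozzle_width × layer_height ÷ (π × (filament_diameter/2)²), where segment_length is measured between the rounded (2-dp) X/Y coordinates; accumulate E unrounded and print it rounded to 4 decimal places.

At z = 22.75 mm: the sphere is not intersected at this z (|z−center|=18.750 > r=4); the cube at (14, 0.5) (footprint 16.5×14.5) is included at this height; the cylinder at (5, 6) is absent (z outside [7.5, 10.5]); Combining (union): only the 16.5×14.5 cube at (14, 0.5) is present, so the union is just that shape — 1 connected region; the cylinder at (-3.5, 2) is not intersected at this z (z outside [7.5, 16]); Merging all regions: only the result so far is present, so the union is just that shape — 1 connected region. The outline is a single polygon with 4 vertices. Extrusion per mm of travel: 0.25 × 0.25 / (π × 1.425²) = 0.009797. Accumulating E over each segment gives final E = 0.6074.

G0 X14.00 Y0.50 Z22.75
G1 X30.50 Y0.50 E0.1617
G1 X30.50 Y15.00 E0.3037
G1 X14.00 Y15.00 E0.4654
G1 X14.00 Y0.50 E0.6074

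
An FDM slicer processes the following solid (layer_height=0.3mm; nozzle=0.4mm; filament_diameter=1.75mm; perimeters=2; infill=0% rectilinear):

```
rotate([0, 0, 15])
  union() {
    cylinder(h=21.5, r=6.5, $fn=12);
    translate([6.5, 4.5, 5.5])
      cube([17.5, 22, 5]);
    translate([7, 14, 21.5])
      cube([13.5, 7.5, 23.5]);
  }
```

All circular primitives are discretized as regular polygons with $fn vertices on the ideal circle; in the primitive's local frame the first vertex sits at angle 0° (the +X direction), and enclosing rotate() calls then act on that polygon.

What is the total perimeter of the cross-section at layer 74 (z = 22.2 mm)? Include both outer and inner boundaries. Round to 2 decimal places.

42.00 mm

At z = 22.2 mm: the cylinder does not reach this height (z outside [0, 21.5]); the cube at (6.5, 4.5) is absent (z outside [5.5, 10.5]); the cube at (7, 14) (footprint 13.5×7.5) is included at this height (perimeter 42.00 mm); Combining (union): only the 13.5×7.5 cube at (7, 14) is present, so the union is just that shape — boundary = 42.00 mm; (whole slice rotated 15° about Z — lengths, areas and connectivity unchanged). Overall, the cross-section is a single solid region. Total boundary length (outer) = 42.00 mm.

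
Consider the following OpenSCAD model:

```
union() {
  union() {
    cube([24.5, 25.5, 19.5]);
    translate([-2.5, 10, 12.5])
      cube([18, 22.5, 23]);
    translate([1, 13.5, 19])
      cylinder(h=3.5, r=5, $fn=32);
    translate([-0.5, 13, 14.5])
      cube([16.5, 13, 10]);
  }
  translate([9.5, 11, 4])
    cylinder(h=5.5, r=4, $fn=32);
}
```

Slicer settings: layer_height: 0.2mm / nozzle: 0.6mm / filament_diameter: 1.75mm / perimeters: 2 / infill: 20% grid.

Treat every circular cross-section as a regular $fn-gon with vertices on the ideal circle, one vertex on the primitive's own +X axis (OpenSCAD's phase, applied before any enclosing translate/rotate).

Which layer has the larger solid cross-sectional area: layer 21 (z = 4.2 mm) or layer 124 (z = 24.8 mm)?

layer 21 (z = 4.2 mm)

Layer 21 (z = 4.2): the cube is present — its section is the full 24.5×25.5 rectangle (area 624.75 mm²); the cube at (-2.5, 10) does not reach this height (z outside [12.5, 35.5]); the cylinder at (1, 13.5) is absent (z outside [19, 22.5]); the cube at (-0.5, 13) is absent (z outside [14.5, 24.5]); Taking the union: only the 24.5×25.5 cube is present, so the union is just that shape — area = 624.75 mm²; the r=4 cylinder at (9.5, 11) contributes a regular 32-gon of circumradius 4 (area = (32/2)·4.000²·sin(360°/32) = 49.94 mm²); Taking the union: the r=4 cylinder at (9.5, 11) lies entirely inside that combined region, so the union is just that combined region — area = 624.75 mm². So its area = 624.75 mm². Layer 124 (z = 24.8): the cube is not intersected at this z (z outside [0, 19.5]); the cube at (-2.5, 10) is present — its section is the full 18×22.5 rectangle (area 405.00 mm²); the cylinder at (1, 13.5) is absent (z outside [19, 22.5]); the cube at (-0.5, 13) does not reach this height (z outside [14.5, 24.5]); Merging all regions: only the 18×22.5 cube at (-2.5, 10) is present, so the union is just that shape — area = 405.00 mm²; the cylinder at (9.5, 11) is absent (z outside [4, 9.5]); Taking the union: only the result so far is present, so the union is just that shape — area = 405.00 mm². So its area = 405.00 mm². Layer 21 is larger (624.75 vs 405.00 mm²).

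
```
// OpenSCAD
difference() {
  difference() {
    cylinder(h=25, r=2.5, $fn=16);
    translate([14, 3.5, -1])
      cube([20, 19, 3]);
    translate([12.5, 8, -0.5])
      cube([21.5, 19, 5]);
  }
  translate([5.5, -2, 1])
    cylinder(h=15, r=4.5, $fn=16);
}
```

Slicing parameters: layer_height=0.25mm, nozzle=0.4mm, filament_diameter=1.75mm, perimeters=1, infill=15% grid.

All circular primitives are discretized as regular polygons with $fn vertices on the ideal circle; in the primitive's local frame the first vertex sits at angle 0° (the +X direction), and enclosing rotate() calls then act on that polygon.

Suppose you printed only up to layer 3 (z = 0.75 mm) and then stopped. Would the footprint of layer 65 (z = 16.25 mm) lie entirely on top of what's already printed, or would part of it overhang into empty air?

entirely on top

Compare the two slices. At z = 0.75: the cylinder: section is a regular 16-gon, circumradius r=2.5 (area = (16/2)·2.500²·sin(360°/16) = 19.13 mm²); the cube at (14, 3.5) is present — its section is the full 20×19 rectangle (area 380.00 mm²); the cube at (12.5, 8) (footprint 21.5×19) is included at this height (area 408.50 mm²); After the difference (first − rest): starting from the r=2.5 cylinder (19.13 mm²), the 20×19 cube at (14, 3.5) misses the remaining region (no effect); the 21.5×19 cube at (12.5, 8) misses the remaining region (no effect) — area = 19.13 mm²; the cylinder at (5.5, -2) does not reach this height (z outside [1, 16]); After the difference (first − rest): none of the subtracted shapes is present at this height, so the result so far is unchanged — area = 19.13 mm². At z = 16.25: the cylinder: section is a regular 16-gon, circumradius r=2.5 (area = (16/2)·2.500²·sin(360°/16) = 19.13 mm²); the cube at (14, 3.5) is absent (z outside [-1, 2]); the cube at (12.5, 8) is absent (z outside [-0.5, 4.5]); Subtracting the remaining from the first: none of the subtracted shapes is present at this height, so the r=2.5 cylinder is unchanged — area = 19.13 mm²; the cylinder at (5.5, -2) is absent (z outside [1, 16]); After the difference (first − rest): none of the subtracted shapes is present at this height, so that combined region is unchanged — area = 19.13 mm². Checking containment: the cross-section at z = 16.25 is a subset of the cross-section at z = 0.75.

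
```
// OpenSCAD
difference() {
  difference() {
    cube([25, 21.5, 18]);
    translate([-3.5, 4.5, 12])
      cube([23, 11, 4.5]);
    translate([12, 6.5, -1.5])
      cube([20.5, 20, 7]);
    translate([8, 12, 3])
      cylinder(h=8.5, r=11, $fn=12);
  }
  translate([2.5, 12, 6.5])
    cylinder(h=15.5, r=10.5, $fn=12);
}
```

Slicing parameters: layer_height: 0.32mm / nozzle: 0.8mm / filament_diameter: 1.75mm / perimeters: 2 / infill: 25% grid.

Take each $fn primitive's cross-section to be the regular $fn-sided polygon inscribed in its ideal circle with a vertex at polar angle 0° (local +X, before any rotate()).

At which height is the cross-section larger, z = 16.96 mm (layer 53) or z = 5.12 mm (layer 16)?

Layer 53 (z = 16.96): the cube (footprint 25×21.5) is included at this height (area 537.50 mm²); the cube at (-3.5, 4.5) is absent (z outside [12, 16.5]); the cube at (12, 6.5) is not intersected at this z (z outside [-1.5, 5.5]); the cylinder at (8, 12) does not reach this height (z outside [3, 11.5]); After the difference (first − rest): none of the subtracted shapes is present at this height, so the 25×21.5 cube is unchanged — area = 537.50 mm²; the r=10.5 cylinder at (2.5, 12) gives a regular 12-gon of circumradius 10.5 (constant along its height) (area = (12/2)·10.500²·sin(360°/12) = 330.75 mm²); After the difference (first − rest): starting from that combined region (537.50 mm²), the r=10.5 cylinder at (2.5, 12) partially overlaps it — only the 212.67 mm² overlap (of its 330.75 mm²) is removed, clipping the outline — area = 324.83 mm². So its area = 324.83 mm². Layer 16 (z = 5.12): the cube (footprint 25×21.5) is included at this height (area 537.50 mm²); the cube at (-3.5, 4.5) does not reach this height (z outside [12, 16.5]); the cube at (12, 6.5) (footprint 20.5×20) is included at this height (area 410.00 mm²); the r=11 cylinder at (8, 12) contributes a regular 12-gon of circumradius 11 (area = (12/2)·11.000²·sin(360°/12) = 363.00 mm²); Taking the first minus the rest: starting from the 25×21.5 cube (537.50 mm²), the 20.5×20 cube at (12, 6.5) partially overlaps it — only the 195.00 mm² overlap (of its 410.00 mm²) is removed, clipping the outline; the r=11 cylinder at (8, 12) partially overlaps it — only the 244.38 mm² overlap (of its 363.00 mm²) is removed, clipping the outline — area = 98.12 mm²; the cylinder at (2.5, 12) is not intersected at this z (z outside [6.5, 22]); After the difference (first − rest): none of the subtracted shapes is present at this height, so that combined region is unchanged — area = 98.12 mm². So its area = 98.12 mm². Layer 53 is larger (324.83 vs 98.12 mm²).

layer 53 (z = 16.96 mm)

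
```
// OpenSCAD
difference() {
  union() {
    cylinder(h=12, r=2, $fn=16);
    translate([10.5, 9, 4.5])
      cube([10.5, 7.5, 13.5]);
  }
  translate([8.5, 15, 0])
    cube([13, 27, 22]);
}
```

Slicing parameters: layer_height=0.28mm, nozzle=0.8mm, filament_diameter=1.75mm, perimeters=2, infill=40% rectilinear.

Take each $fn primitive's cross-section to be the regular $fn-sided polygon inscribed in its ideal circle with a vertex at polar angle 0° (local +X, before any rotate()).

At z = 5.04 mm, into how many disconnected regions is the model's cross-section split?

At z = 5.04 mm: the r=2 cylinder gives a regular 16-gon of circumradius 2 (constant along its height); the 10.5×7.5 cube at (10.5, 9) contributes its full rectangle; Merging all regions: the 2 present regions are separate (no shared area or edge), so areas and boundary lengths simply add and each stays a separate island — 2 connected regions; the cube at (8.5, 15) is present — its section is the full 13×27 rectangle; Subtracting the remaining from the first: starting from the result so far, the 13×27 cube at (8.5, 15) partially overlaps it — only the 15.75 mm² overlap (of its 351.00 mm²) is removed, clipping the outline — 2 connected regions. The result has 2 disconnected regions.

2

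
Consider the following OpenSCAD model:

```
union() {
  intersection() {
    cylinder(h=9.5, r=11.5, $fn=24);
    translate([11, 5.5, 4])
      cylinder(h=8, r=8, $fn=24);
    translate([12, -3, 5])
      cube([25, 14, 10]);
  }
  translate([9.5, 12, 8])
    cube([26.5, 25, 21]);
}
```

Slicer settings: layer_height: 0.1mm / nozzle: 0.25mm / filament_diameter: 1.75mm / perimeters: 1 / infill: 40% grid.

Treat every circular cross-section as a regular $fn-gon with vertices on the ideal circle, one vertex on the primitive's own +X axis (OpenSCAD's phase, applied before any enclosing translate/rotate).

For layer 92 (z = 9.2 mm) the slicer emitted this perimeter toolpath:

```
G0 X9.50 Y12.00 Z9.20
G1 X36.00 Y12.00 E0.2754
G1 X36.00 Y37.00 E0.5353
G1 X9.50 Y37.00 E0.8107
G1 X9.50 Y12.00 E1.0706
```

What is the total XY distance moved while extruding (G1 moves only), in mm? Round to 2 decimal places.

103.00 mm

Sum the Euclidean lengths of each G1 segment: total = 103.00 mm.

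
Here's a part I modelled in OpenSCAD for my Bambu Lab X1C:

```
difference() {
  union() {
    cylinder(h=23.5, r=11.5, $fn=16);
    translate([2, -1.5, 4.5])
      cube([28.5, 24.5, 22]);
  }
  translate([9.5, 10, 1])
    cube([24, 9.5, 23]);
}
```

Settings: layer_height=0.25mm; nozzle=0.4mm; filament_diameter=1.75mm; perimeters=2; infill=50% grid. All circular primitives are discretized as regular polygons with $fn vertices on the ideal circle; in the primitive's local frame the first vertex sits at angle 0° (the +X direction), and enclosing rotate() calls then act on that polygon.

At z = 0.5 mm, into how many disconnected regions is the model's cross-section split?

At z = 0.5 mm: the r=11.5 cylinder contributes a regular 16-gon of circumradius 11.5; the cube at (2, -1.5) does not reach this height (z outside [4.5, 26.5]); Taking the union: only the r=11.5 cylinder is present, so the union is just that shape — 1 connected region; the cube at (9.5, 10) is not intersected at this z (z outside [1, 24]); Taking the first minus the rest: none of the subtracted shapes is present at this height, so that combined region is unchanged — 1 connected region. The result has 1 disconnected region.

1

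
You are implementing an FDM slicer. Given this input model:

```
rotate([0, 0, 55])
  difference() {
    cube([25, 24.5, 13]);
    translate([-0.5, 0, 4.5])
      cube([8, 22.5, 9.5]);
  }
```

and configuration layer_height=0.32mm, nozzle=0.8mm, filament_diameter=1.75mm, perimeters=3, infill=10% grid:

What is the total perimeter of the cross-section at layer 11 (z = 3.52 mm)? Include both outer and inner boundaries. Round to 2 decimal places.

At z = 3.52 mm: the 25×24.5 cube contributes its full rectangle (perimeter 99.00 mm); the cube at (-0.5, 0) does not reach this height (z outside [4.5, 14]); After the difference (first − rest): none of the subtracted shapes is present at this height, so the 25×24.5 cube is unchanged — boundary = 99.00 mm; (rotated 55° about Z; rotation is an isometry so areas/perimeters/island counts are preserved). Overall, the cross-section is a single solid region. Total boundary length (outer) = 99.00 mm.

99.00 mm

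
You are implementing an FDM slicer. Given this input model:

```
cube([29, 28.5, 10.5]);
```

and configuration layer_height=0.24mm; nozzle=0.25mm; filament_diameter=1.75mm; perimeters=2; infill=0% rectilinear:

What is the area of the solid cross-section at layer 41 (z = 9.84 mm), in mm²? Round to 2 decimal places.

At z = 9.84 mm: the 29×28.5 cube contributes its full rectangle (area 826.50 mm²). Overall, the cross-section is a single solid region. Net area = 826.50 mm².

826.50 mm²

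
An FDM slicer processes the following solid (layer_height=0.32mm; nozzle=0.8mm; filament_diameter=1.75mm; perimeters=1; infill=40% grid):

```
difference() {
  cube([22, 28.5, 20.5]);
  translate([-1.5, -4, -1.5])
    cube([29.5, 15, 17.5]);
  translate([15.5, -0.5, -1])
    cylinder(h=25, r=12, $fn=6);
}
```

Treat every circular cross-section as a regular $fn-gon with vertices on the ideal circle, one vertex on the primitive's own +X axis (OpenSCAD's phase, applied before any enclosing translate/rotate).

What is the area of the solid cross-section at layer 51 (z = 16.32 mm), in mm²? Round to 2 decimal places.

475.31 mm²

At z = 16.32 mm: the cube (footprint 22×28.5) is included at this height (area 627.00 mm²); the cube at (-1.5, -4) does not reach this height (z outside [-1.5, 16]); the cylinder at (15.5, -0.5): section is a regular 6-gon, circumradius r=12 (area = (6/2)·12.000²·sin(360°/6) = 374.12 mm²); Taking the first minus the rest: starting from the 22×28.5 cube (627.00 mm²), the r=12 cylinder at (15.5, -0.5) partially overlaps it — only the 151.69 mm² overlap (of its 374.12 mm²) is removed, clipping the outline — area = 475.31 mm². Overall, the cross-section is a single solid region. Net area = 475.31 mm².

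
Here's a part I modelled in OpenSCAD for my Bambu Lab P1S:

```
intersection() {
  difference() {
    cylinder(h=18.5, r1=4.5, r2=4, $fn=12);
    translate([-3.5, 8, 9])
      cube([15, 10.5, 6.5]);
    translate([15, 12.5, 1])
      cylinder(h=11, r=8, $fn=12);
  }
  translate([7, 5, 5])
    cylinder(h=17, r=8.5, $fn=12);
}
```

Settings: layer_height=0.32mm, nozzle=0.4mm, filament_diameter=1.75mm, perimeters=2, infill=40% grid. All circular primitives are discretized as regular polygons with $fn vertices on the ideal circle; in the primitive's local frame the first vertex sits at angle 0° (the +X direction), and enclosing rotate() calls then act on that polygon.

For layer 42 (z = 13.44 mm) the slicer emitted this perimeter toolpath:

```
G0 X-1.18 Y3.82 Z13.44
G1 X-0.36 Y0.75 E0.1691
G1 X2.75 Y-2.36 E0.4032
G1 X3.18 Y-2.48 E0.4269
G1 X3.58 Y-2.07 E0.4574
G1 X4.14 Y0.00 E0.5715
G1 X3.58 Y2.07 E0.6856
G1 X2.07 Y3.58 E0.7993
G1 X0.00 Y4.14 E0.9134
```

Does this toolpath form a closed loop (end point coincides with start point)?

Start point (G0): (-1.18, 3.82). End point (last G1): the path does not return to the start — open.

no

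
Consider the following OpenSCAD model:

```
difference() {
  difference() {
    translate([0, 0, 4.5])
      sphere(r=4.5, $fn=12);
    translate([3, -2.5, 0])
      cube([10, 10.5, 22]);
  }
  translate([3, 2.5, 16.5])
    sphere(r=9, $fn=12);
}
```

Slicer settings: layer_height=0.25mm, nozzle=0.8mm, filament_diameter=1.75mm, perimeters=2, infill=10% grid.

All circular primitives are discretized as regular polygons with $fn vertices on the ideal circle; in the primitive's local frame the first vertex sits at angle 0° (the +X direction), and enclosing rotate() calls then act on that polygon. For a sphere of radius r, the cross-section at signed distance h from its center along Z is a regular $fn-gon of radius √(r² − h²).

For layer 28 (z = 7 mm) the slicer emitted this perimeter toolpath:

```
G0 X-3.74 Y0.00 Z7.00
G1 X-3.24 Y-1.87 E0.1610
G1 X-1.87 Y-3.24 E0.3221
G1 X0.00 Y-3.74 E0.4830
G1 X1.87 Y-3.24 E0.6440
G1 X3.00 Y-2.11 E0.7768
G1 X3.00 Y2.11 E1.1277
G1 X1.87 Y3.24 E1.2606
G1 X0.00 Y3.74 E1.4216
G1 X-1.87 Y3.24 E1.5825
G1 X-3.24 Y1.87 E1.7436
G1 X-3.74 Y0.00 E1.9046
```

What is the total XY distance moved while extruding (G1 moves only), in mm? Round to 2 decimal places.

Sum the Euclidean lengths of each G1 segment: total = 22.91 mm.

22.91 mm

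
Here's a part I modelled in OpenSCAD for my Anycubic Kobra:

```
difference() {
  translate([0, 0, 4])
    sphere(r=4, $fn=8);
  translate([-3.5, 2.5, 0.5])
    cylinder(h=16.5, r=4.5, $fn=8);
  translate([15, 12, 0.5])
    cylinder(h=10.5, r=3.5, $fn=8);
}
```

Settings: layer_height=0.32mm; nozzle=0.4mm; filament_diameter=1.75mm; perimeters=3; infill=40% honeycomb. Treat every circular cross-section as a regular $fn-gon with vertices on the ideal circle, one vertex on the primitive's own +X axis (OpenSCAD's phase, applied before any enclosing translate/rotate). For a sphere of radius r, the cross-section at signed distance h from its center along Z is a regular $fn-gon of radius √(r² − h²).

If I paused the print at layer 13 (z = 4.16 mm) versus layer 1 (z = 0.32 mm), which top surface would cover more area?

layer 13 (z = 4.16 mm)

Layer 13 (z = 4.16): the r=4 sphere contributes a regular 8-gon of circumradius √(4²−0.16²) = 3.997 (area = (8/2)·3.997²·sin(360°/8) = 45.18 mm²); the cylinder at (-3.5, 2.5): section is a regular 8-gon, circumradius r=4.5 (area = (8/2)·4.500²·sin(360°/8) = 57.28 mm²); the r=3.5 cylinder at (15, 12) gives a regular 8-gon of circumradius 3.5 (constant along its height) (area = (8/2)·3.500²·sin(360°/8) = 34.65 mm²); Taking the first minus the rest: starting from the r=4 sphere (45.18 mm²), the r=4.5 cylinder at (-3.5, 2.5) partially overlaps it — only the 18.05 mm² overlap (of its 57.28 mm²) is removed, clipping the outline; the r=3.5 cylinder at (15, 12) misses the remaining region (no effect) — area = 27.14 mm². So its area = 27.14 mm². Layer 1 (z = 0.32): the sphere: section is a regular 8-gon, circumradius = √(r²−h²) = √(4²−3.68²) = 1.568 (area = (8/2)·1.568²·sin(360°/8) = 6.95 mm²); the cylinder at (-3.5, 2.5) is not intersected at this z (z outside [0.5, 17]); the cylinder at (15, 12) is absent (z outside [0.5, 11]); Taking the first minus the rest: none of the subtracted shapes is present at this height, so the r=4 sphere is unchanged — area = 6.95 mm². So its area = 6.95 mm². Layer 13 is larger (27.14 vs 6.95 mm²).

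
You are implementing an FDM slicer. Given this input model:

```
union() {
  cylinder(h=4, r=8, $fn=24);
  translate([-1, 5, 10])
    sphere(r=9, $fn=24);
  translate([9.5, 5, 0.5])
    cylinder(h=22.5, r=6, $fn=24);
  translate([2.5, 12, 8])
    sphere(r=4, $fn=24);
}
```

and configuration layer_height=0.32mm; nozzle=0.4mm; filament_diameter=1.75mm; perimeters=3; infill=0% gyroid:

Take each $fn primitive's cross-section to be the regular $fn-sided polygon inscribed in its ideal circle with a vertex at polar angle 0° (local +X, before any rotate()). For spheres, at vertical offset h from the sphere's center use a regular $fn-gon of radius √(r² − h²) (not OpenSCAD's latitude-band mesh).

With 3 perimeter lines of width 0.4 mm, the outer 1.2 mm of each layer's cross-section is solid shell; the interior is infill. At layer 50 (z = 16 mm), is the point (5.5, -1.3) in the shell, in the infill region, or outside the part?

outside

At z = 16 mm: the cylinder does not reach this height (z outside [0, 4]); the r=9 sphere at (-1, 5) slices to a regular 24-gon of circumradius 6.708 (√(r²−h²) with h=6 from center); the r=6 cylinder at (9.5, 5) gives a regular 24-gon of circumradius 6 (constant along its height); the sphere at (2.5, 12) is absent (|z−center|=8.000 > r=4); Merging all regions: the regions partially overlap (shared area 10.19 mm²), so overlapping operands fuse into one piece — 1 connected region. Overall, the cross-section is a single solid region. The nearest boundary edge runs (6.50, -0.20)→(5.26, 0.76); distance from the point to it = 1.48 mm. The point is not inside any of the regions above, so it lies outside the cross-section (1.48 mm from the nearest boundary).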